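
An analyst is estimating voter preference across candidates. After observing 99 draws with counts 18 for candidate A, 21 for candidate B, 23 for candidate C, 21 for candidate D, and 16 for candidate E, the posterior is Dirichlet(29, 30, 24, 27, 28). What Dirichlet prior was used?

Dirichlet(11, 9, 1, 6, 12)

For a Dirichlet(α) prior with multinomial counts c, the posterior is Dirichlet(α + c) componentwise.
Subtract each count from the matching posterior parameter: 29−18=11, 30−21=9, 24−23=1, 27−21=6, 28−16=12.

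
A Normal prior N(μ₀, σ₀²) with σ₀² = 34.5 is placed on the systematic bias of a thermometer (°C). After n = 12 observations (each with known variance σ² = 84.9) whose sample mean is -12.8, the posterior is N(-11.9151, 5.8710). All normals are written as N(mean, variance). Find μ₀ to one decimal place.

μ₀ = -7.6

The posterior mean is a precision-weighted average: μ_n = (τ₀μ₀ + τ_data·x̄)/(τ₀+τ_data), with τ₀=1/σ₀² and τ_data=n/σ².
Here τ₀ = 1/34.5 = 0.028986 and τ_data = 12/84.9 = 0.141343, so τ_n = 0.170329.
Rearranging for μ₀: μ₀ = (μ_n·τ_n − τ_data·x̄)/τ₀ = (-11.9151·0.170329 − 0.141343·-12.8) / 0.028986 = -0.220297/0.028986 ≈ -7.6.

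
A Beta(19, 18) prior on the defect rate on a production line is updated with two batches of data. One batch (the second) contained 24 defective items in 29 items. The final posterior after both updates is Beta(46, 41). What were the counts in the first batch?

3 defective items and 18 good items

Sequential conjugate updates are equivalent to a single update on the pooled data, so total successes = posterior α − prior α and total failures = posterior β − prior β.
Total across both batches: 46−19=27 defective items, 41−18=23 good items.
Subtract the second batch: 27−24=3 defective items and 23−5=18 good items.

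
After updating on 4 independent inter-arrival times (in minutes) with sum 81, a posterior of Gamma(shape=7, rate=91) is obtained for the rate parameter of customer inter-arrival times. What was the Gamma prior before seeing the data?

Gamma–exponential conjugacy: posterior shape = α + n, posterior rate = β + Σtᵢ.
So α = 7 − 4 = 3 and β = 91 − 81 = 10.

Gamma(shape=3, rate=10)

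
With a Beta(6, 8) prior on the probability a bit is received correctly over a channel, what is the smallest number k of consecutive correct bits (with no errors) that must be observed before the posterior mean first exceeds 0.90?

k = 67

After k correct bits and 0 errors the posterior is Beta(6+k, 8), with mean (6+k)/(6+8+k).
Set (6+k)/(14+k) > 0.90 and solve: k > (0.90·14 − 6)/(1 − 0.90) = 66.000.
The smallest integer exceeding 66.000 is 67.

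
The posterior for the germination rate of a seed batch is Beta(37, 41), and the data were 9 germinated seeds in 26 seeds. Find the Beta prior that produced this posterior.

Beta is conjugate to the binomial likelihood: posterior = Beta(α+s, β+f).
So α = 37 − 9 = 28 and β = 41 − 17 = 24.

Beta(28, 24)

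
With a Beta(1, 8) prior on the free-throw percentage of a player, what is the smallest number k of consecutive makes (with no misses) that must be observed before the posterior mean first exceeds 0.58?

k = 11

After k makes and 0 misses the posterior is Beta(1+k, 8), with mean (1+k)/(1+8+k).
Set (1+k)/(9+k) > 0.58 and solve: k > (0.58·9 − 1)/(1 − 0.58) = 10.048.
The smallest integer exceeding 10.048 is 11.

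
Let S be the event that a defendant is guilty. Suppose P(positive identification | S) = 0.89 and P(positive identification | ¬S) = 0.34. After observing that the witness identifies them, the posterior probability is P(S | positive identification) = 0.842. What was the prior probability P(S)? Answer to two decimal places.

In odds form, posterior odds = prior odds × likelihood ratio, so prior odds = posterior odds ÷ LR.
Posterior odds = 0.842/(1−0.842) = 5.3291. LR = 0.89/0.34 = 2.6176.
Prior odds = 5.3291/2.6176 = 2.0359, so P(S) = 2.0359/(1+2.0359) ≈ 0.67.

P(S) = 0.67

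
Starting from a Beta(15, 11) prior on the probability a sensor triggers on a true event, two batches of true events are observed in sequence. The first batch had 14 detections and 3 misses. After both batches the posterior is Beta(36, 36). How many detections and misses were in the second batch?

Sequential conjugate updates are equivalent to a single update on the pooled data, so total successes = posterior α − prior α and total failures = posterior β − prior β.
Total across both batches: 36−15=21 detections, 36−11=25 misses.
Subtract the first batch: 21−14=7 detections and 25−3=22 misses.

7 detections and 22 misses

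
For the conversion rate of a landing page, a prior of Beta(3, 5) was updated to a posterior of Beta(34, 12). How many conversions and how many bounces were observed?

31 conversions and 7 bounces

Under Beta–binomial conjugacy the posterior parameters are (a+s, b+f).
Match parameters: s=34−3=31, f=12−5=7.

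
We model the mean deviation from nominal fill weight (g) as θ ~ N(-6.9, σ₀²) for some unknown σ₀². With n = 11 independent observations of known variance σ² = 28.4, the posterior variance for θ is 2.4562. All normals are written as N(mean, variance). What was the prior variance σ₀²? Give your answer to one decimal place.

For the Normal–Normal model with known σ², precisions add: τ_n = τ₀ + n/σ².
So 1/σ₀² = 1/2.4562 − 11/28.4 = 0.407133 − 0.387324 = 0.019809.
Hence σ₀² = 1/0.019809 ≈ 50.5.

σ₀² = 50.5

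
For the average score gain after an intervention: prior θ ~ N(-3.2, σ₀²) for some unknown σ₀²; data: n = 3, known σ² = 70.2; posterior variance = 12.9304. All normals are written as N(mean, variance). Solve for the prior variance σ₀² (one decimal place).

Posterior precision equals prior precision plus data precision: 1/σ_n² = 1/σ₀² + n/σ².
So 1/σ₀² = 1/12.9304 − 3/70.2 = 0.077337 − 0.042735 = 0.034602.
Hence σ₀² = 1/0.034602 ≈ 28.9.

σ₀² = 28.9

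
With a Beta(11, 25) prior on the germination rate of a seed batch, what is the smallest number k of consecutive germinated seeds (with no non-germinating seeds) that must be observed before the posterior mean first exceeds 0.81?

k = 96

After k germinated seeds and 0 non-germinating seeds the posterior is Beta(11+k, 25), with mean (11+k)/(11+25+k).
Set (11+k)/(36+k) > 0.81 and solve: k > (0.81·36 − 11)/(1 − 0.81) = 95.579.
The smallest integer exceeding 95.579 is 96.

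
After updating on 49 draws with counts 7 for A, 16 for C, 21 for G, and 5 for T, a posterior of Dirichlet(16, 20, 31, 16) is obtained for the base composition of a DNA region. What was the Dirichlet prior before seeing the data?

Dirichlet(9, 4, 10, 11)

For a Dirichlet(α) prior with multinomial counts c, the posterior is Dirichlet(α + c) componentwise.
Subtract each count from the matching posterior parameter: 16−7=9, 20−16=4, 31−21=10, 16−5=11.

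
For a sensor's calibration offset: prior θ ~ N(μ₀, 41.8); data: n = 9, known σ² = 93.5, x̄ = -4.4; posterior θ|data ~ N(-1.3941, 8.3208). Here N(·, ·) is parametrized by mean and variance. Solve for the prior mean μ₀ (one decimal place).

μ₀ = 10.7

The posterior mean is a precision-weighted average: μ_n = (τ₀μ₀ + τ_data·x̄)/(τ₀+τ_data), with τ₀=1/σ₀² and τ_data=n/σ².
Here τ₀ = 1/41.8 = 0.023923 and τ_data = 9/93.5 = 0.096257, so τ_n = 0.120180.
Rearranging for μ₀: μ₀ = (μ_n·τ_n − τ_data·x̄)/τ₀ = (-1.3941·0.120180 − 0.096257·-4.4) / 0.023923 = 0.255988/0.023923 ≈ 10.7.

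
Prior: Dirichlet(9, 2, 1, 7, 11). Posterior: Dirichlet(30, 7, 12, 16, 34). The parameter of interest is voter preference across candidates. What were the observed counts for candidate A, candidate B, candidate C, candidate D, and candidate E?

For a Dirichlet(α) prior with multinomial counts c, the posterior is Dirichlet(α + c) componentwise.
Counts are posterior − prior componentwise: 30−9=21, 7−2=5, 12−1=11, 16−7=9, 34−11=23.

counts (21, 5, 11, 9, 23)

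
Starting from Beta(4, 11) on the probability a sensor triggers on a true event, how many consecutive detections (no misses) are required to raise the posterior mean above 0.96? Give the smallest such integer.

k = 261

After k detections and 0 misses the posterior is Beta(4+k, 11), with mean (4+k)/(4+11+k).
Set (4+k)/(15+k) > 0.96 and solve: k > (0.96·15 − 4)/(1 − 0.96) = 260.000.
The smallest integer exceeding 260.000 is 261.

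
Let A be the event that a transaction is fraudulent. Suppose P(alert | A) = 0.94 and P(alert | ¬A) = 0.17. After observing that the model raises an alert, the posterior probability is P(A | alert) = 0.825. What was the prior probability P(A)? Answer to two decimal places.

P(A) = 0.46

In odds form, posterior odds = prior odds × likelihood ratio, so prior odds = posterior odds ÷ LR.
Posterior odds = 0.825/(1−0.825) = 4.7143. LR = 0.94/0.17 = 5.5294.
Prior odds = 4.7143/5.5294 = 0.8526, so P(A) = 0.8526/(1+0.8526) ≈ 0.46.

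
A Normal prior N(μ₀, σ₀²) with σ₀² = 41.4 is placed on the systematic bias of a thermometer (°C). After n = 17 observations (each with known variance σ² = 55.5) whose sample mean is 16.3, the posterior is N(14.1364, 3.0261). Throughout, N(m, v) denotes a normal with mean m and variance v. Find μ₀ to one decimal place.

μ₀ = -13.3

The posterior mean is a precision-weighted average: μ_n = (τ₀μ₀ + τ_data·x̄)/(τ₀+τ_data), with τ₀=1/σ₀² and τ_data=n/σ².
Here τ₀ = 1/41.4 = 0.024155 and τ_data = 17/55.5 = 0.306306, so τ_n = 0.330461.
Rearranging for μ₀: μ₀ = (μ_n·τ_n − τ_data·x̄)/τ₀ = (14.1364·0.330461 − 0.306306·16.3) / 0.024155 = -0.321259/0.024155 ≈ -13.3.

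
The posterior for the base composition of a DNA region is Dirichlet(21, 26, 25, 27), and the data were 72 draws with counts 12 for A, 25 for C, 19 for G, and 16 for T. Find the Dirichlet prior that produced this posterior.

Dirichlet(9, 1, 6, 11)

For a Dirichlet(α) prior with multinomial counts c, the posterior is Dirichlet(α + c) componentwise.
Subtract each count from the matching posterior parameter: 21−12=9, 26−25=1, 25−19=6, 27−16=11.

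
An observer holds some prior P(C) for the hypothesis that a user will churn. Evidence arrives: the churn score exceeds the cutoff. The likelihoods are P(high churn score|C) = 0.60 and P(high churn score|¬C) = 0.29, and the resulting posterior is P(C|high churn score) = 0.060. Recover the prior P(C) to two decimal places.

Bayes' rule in odds form gives O(C|E) = O(C)·[P(E|C)/P(E|¬C)], hence O(C) = O(C|E)/LR.
Posterior odds = 0.060/(1−0.060) = 0.0638. LR = 0.60/0.29 = 2.0690.
Prior odds = 0.0638/2.0690 = 0.0308, so P(C) = 0.0308/(1+0.0308) ≈ 0.03.

P(C) = 0.03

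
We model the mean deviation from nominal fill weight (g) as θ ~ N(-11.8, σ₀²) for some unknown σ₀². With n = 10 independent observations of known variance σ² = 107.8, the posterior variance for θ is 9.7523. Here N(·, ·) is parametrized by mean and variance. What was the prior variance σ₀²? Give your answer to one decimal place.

Posterior precision equals prior precision plus data precision: 1/σ_n² = 1/σ₀² + n/σ².
So 1/σ₀² = 1/9.7523 − 10/107.8 = 0.102540 − 0.092764 = 0.009776.
Hence σ₀² = 1/0.009776 ≈ 102.3.

σ₀² = 102.3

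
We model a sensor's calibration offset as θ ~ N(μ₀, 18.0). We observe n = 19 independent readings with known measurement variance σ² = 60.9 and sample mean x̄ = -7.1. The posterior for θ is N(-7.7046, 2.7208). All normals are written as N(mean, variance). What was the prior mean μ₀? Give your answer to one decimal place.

μ₀ = -11.1

The posterior mean is a precision-weighted average: μ_n = (τ₀μ₀ + τ_data·x̄)/(τ₀+τ_data), with τ₀=1/σ₀² and τ_data=n/σ².
Here τ₀ = 1/18.0 = 0.055556 and τ_data = 19/60.9 = 0.311987, so τ_n = 0.367543.
Rearranging for μ₀: μ₀ = (μ_n·τ_n − τ_data·x̄)/τ₀ = (-7.7046·0.367543 − 0.311987·-7.1) / 0.055556 = -0.616664/0.055556 ≈ -11.1.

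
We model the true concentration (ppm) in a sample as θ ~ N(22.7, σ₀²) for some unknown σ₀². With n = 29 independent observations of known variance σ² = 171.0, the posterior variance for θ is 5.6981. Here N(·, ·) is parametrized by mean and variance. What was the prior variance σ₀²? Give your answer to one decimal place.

For the Normal–Normal model with known σ², precisions add: τ_n = τ₀ + n/σ².
So 1/σ₀² = 1/5.6981 − 29/171.0 = 0.175497 − 0.169591 = 0.005906.
Hence σ₀² = 1/0.005906 ≈ 169.3.

σ₀² = 169.3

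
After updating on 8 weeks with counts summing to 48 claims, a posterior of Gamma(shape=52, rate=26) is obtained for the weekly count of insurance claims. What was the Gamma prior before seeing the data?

Gamma–Poisson conjugacy: posterior shape = α + Σxᵢ, posterior rate = β + n.
So α = 52 − 48 = 4 and β = 26 − 8 = 18.

Gamma(shape=4, rate=18)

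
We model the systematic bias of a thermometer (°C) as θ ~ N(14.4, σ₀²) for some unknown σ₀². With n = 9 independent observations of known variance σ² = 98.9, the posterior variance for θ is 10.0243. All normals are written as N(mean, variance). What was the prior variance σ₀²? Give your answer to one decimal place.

For the Normal–Normal model with known σ², precisions add: τ_n = τ₀ + n/σ².
So 1/σ₀² = 1/10.0243 − 9/98.9 = 0.099758 − 0.091001 = 0.008757.
Hence σ₀² = 1/0.008757 ≈ 114.2.

σ₀² = 114.2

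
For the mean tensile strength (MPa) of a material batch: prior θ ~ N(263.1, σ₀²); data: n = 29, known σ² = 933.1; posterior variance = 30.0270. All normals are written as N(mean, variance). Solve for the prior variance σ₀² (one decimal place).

σ₀² = 449.6

Posterior precision equals prior precision plus data precision: 1/σ_n² = 1/σ₀² + n/σ².
So 1/σ₀² = 1/30.0270 − 29/933.1 = 0.033303 − 0.031079 = 0.002224.
Hence σ₀² = 1/0.002224 ≈ 449.6.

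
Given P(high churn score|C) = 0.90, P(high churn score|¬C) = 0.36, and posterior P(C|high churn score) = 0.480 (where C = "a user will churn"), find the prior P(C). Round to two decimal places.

P(C) = 0.27

Bayes' rule in odds form gives O(C|E) = O(C)·[P(E|C)/P(E|¬C)], hence O(C) = O(C|E)/LR.
Posterior odds = 0.480/(1−0.480) = 0.9231. LR = 0.90/0.36 = 2.5000.
Prior odds = 0.9231/2.5000 = 0.3692, so P(C) = 0.3692/(1+0.3692) ≈ 0.27.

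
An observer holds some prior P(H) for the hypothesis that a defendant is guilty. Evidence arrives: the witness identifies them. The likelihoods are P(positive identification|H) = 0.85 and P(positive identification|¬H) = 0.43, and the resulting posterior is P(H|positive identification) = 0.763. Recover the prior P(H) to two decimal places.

P(H) = 0.62

In odds form, posterior odds = prior odds × likelihood ratio, so prior odds = posterior odds ÷ LR.
Posterior odds = 0.763/(1−0.763) = 3.2194. LR = 0.85/0.43 = 1.9767.
Prior odds = 3.2194/1.9767 = 1.6287, so P(H) = 1.6287/(1+1.6287) ≈ 0.62.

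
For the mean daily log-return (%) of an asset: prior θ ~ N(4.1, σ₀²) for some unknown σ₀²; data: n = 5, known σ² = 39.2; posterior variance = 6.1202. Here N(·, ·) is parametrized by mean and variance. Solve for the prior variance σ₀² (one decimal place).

σ₀² = 27.9

Posterior precision equals prior precision plus data precision: 1/σ_n² = 1/σ₀² + n/σ².
So 1/σ₀² = 1/6.1202 − 5/39.2 = 0.163393 − 0.127551 = 0.035842.
Hence σ₀² = 1/0.035842 ≈ 27.9.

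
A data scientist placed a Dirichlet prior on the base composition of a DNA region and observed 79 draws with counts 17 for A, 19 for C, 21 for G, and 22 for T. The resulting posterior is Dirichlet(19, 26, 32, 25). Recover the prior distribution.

For a Dirichlet(α) prior with multinomial counts c, the posterior is Dirichlet(α + c) componentwise.
Subtract each count from the matching posterior parameter: 19−17=2, 26−19=7, 32−21=11, 25−22=3.

Dirichlet(2, 7, 11, 3)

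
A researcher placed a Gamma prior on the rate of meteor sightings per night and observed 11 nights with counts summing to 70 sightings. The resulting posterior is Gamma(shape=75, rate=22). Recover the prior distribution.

Gamma(shape=5, rate=11)

Gamma–Poisson conjugacy: posterior shape = α + Σxᵢ, posterior rate = β + n.
So α = 75 − 70 = 5 and β = 22 − 11 = 11.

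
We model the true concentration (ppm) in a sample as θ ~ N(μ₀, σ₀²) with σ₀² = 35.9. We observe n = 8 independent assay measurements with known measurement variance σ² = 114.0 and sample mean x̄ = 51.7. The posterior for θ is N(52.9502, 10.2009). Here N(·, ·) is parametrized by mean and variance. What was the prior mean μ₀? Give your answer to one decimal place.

μ₀ = 56.1

The posterior mean is a precision-weighted average: μ_n = (τ₀μ₀ + τ_data·x̄)/(τ₀+τ_data), with τ₀=1/σ₀² and τ_data=n/σ².
Here τ₀ = 1/35.9 = 0.027855 and τ_data = 8/114.0 = 0.070175, so τ_n = 0.098030.
Rearranging for μ₀: μ₀ = (μ_n·τ_n − τ_data·x̄)/τ₀ = (52.9502·0.098030 − 0.070175·51.7) / 0.027855 = 1.562661/0.027855 ≈ 56.1.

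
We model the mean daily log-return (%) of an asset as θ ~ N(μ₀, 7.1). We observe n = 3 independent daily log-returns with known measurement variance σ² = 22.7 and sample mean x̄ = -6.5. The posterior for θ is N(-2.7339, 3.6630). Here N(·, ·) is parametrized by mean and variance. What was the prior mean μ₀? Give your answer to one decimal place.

μ₀ = 0.8

With known observation variance, the Normal–Normal posterior has precision τ_n = τ₀ + n/σ² and mean μ_n = (τ₀μ₀ + (n/σ²)x̄)/τ_n.
Here τ₀ = 1/7.1 = 0.140845 and τ_data = 3/22.7 = 0.132159, so τ_n = 0.273004.
Rearranging for μ₀: μ₀ = (μ_n·τ_n − τ_data·x̄)/τ₀ = (-2.7339·0.273004 − 0.132159·-6.5) / 0.140845 = 0.112668/0.140845 ≈ 0.8.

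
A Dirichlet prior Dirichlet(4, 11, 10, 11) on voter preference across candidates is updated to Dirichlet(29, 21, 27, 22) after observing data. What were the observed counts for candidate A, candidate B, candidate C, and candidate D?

For a Dirichlet(α) prior with multinomial counts c, the posterior is Dirichlet(α + c) componentwise.
Counts are posterior − prior componentwise: 29−4=25, 21−11=10, 27−10=17, 22−11=11.

counts (25, 10, 17, 11)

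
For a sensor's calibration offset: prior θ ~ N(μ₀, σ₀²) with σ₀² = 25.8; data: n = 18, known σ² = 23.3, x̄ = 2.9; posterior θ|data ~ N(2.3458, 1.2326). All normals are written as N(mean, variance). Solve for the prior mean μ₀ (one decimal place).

With known observation variance, the Normal–Normal posterior has precision τ_n = τ₀ + n/σ² and mean μ_n = (τ₀μ₀ + (n/σ²)x̄)/τ_n.
Here τ₀ = 1/25.8 = 0.038760 and τ_data = 18/23.3 = 0.772532, so τ_n = 0.811292.
Rearranging for μ₀: μ₀ = (μ_n·τ_n − τ_data·x̄)/τ₀ = (2.3458·0.811292 − 0.772532·2.9) / 0.038760 = -0.337214/0.038760 ≈ -8.7.

μ₀ = -8.7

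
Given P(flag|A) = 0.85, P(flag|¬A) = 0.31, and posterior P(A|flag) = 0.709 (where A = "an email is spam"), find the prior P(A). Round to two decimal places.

P(A) = 0.47

Bayes' rule in odds form gives O(A|E) = O(A)·[P(E|A)/P(E|¬A)], hence O(A) = O(A|E)/LR.
Posterior odds = 0.709/(1−0.709) = 2.4364. LR = 0.85/0.31 = 2.7419.
Prior odds = 2.4364/2.7419 = 0.8886, so P(A) = 0.8886/(1+0.8886) ≈ 0.47.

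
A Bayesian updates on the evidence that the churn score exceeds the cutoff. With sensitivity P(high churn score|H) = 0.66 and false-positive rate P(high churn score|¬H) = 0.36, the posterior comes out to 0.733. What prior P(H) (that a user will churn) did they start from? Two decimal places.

Bayes' rule in odds form gives O(H|E) = O(H)·[P(E|H)/P(E|¬H)], hence O(H) = O(H|E)/LR.
Posterior odds = 0.733/(1−0.733) = 2.7453. LR = 0.66/0.36 = 1.8333.
Prior odds = 2.7453/1.8333 = 1.4975, so P(H) = 1.4975/(1+1.4975) ≈ 0.60.

P(H) = 0.60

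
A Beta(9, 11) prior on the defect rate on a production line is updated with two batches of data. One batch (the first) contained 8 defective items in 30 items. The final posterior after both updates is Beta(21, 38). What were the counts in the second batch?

4 defective items and 5 good items

Because Beta–binomial updating is additive in the counts, the combined data contributed (α_post−α_prior, β_post−β_prior) successes and failures.
Total across both batches: 21−9=12 defective items, 38−11=27 good items.
Subtract the first batch: 12−8=4 defective items and 27−22=5 good items.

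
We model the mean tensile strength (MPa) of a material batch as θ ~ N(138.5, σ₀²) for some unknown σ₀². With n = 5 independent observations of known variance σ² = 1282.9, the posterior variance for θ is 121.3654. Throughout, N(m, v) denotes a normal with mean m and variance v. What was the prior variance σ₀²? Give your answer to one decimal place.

For the Normal–Normal model with known σ², precisions add: τ_n = τ₀ + n/σ².
So 1/σ₀² = 1/121.3654 − 5/1282.9 = 0.008240 − 0.003897 = 0.004343.
Hence σ₀² = 1/0.004343 ≈ 230.3.

σ₀² = 230.3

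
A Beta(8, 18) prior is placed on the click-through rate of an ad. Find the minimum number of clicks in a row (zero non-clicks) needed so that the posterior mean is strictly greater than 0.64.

After k clicks and 0 non-clicks the posterior is Beta(8+k, 18), with mean (8+k)/(8+18+k).
Set (8+k)/(26+k) > 0.64 and solve: k > (0.64·26 − 8)/(1 − 0.64) = 24.000.
The smallest integer exceeding 24.000 is 25.

k = 25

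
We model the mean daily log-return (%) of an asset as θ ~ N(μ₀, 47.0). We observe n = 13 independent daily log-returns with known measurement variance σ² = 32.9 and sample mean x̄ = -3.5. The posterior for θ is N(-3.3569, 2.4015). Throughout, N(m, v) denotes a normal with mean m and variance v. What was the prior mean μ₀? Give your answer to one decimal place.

μ₀ = -0.7

The posterior mean is a precision-weighted average: μ_n = (τ₀μ₀ + τ_data·x̄)/(τ₀+τ_data), with τ₀=1/σ₀² and τ_data=n/σ².
Here τ₀ = 1/47.0 = 0.021277 and τ_data = 13/32.9 = 0.395137, so τ_n = 0.416414.
Rearranging for μ₀: μ₀ = (μ_n·τ_n − τ_data·x̄)/τ₀ = (-3.3569·0.416414 − 0.395137·-3.5) / 0.021277 = -0.014881/0.021277 ≈ -0.7.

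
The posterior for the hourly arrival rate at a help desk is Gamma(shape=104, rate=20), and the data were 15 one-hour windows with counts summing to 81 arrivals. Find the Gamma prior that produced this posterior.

Gamma(shape=23, rate=5)

Gamma–Poisson conjugacy: posterior shape = α + Σxᵢ, posterior rate = β + n.
So α = 104 − 81 = 23 and β = 20 − 15 = 5.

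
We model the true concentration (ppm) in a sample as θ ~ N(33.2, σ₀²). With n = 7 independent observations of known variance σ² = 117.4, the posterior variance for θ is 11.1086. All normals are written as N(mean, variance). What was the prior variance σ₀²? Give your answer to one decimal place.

σ₀² = 32.9

Posterior precision equals prior precision plus data precision: 1/σ_n² = 1/σ₀² + n/σ².
So 1/σ₀² = 1/11.1086 − 7/117.4 = 0.090020 − 0.059625 = 0.030395.
Hence σ₀² = 1/0.030395 ≈ 32.9.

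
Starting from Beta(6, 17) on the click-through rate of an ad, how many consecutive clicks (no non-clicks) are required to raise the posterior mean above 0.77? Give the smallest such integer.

After k clicks and 0 non-clicks the posterior is Beta(6+k, 17), with mean (6+k)/(6+17+k).
Set (6+k)/(23+k) > 0.77 and solve: k > (0.77·23 − 6)/(1 − 0.77) = 50.913.
The smallest integer exceeding 50.913 is 51, and checking k=51: (57)/(74) = 0.7703 > 0.77.

k = 51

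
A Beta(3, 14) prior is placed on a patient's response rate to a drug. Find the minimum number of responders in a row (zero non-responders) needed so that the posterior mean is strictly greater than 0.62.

After k responders and 0 non-responders the posterior is Beta(3+k, 14), with mean (3+k)/(3+14+k).
Set (3+k)/(17+k) > 0.62 and solve: k > (0.62·17 − 3)/(1 − 0.62) = 19.842.
The smallest integer exceeding 19.842 is 20, and checking k=20: (23)/(37) = 0.6216 > 0.62.

k = 20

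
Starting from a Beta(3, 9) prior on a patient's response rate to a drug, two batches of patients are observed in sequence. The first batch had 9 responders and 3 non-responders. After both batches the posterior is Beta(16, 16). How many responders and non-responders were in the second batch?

Because Beta–binomial updating is additive in the counts, the combined data contributed (α_post−α_prior, β_post−β_prior) successes and failures.
Total across both batches: 16−3=13 responders, 16−9=7 non-responders.
Subtract the first batch: 13−9=4 responders and 7−3=4 non-responders.

4 responders and 4 non-responders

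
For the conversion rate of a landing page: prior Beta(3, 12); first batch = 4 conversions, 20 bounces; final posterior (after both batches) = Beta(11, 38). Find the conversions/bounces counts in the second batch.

4 conversions and 6 bounces

Sequential conjugate updates are equivalent to a single update on the pooled data, so total successes = posterior α − prior α and total failures = posterior β − prior β.
Total across both batches: 11−3=8 conversions, 38−12=26 bounces.
Subtract the first batch: 8−4=4 conversions and 26−20=6 bounces.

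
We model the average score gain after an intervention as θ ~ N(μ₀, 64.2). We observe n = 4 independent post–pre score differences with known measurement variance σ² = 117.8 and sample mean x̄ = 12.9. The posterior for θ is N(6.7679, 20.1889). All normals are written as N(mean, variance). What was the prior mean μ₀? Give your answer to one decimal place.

μ₀ = -6.6

With known observation variance, the Normal–Normal posterior has precision τ_n = τ₀ + n/σ² and mean μ_n = (τ₀μ₀ + (n/σ²)x̄)/τ_n.
Here τ₀ = 1/64.2 = 0.015576 and τ_data = 4/117.8 = 0.033956, so τ_n = 0.049532.
Rearranging for μ₀: μ₀ = (μ_n·τ_n − τ_data·x̄)/τ₀ = (6.7679·0.049532 − 0.033956·12.9) / 0.015576 = -0.102805/0.015576 ≈ -6.6.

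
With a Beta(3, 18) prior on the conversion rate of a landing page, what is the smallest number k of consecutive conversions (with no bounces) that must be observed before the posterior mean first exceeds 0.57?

k = 21

After k conversions and 0 bounces the posterior is Beta(3+k, 18), with mean (3+k)/(3+18+k).
Set (3+k)/(21+k) > 0.57 and solve: k > (0.57·21 − 3)/(1 − 0.57) = 20.860.
The smallest integer exceeding 20.860 is 21.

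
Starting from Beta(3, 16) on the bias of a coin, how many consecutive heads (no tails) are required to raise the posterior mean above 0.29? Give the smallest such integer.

After k heads and 0 tails the posterior is Beta(3+k, 16), with mean (3+k)/(3+16+k).
Set (3+k)/(19+k) > 0.29 and solve: k > (0.29·19 − 3)/(1 − 0.29) = 3.535.
The smallest integer exceeding 3.535 is 4, and checking k=4: (7)/(23) = 0.3043 > 0.29.

k = 4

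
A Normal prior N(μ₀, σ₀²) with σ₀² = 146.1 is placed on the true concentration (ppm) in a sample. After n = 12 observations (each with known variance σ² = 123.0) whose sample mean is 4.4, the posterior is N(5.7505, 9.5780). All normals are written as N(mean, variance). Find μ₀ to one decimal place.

The posterior mean is a precision-weighted average: μ_n = (τ₀μ₀ + τ_data·x̄)/(τ₀+τ_data), with τ₀=1/σ₀² and τ_data=n/σ².
Here τ₀ = 1/146.1 = 0.006845 and τ_data = 12/123.0 = 0.097561, so τ_n = 0.104406.
Rearranging for μ₀: μ₀ = (μ_n·τ_n − τ_data·x̄)/τ₀ = (5.7505·0.104406 − 0.097561·4.4) / 0.006845 = 0.171118/0.006845 ≈ 25.0.

μ₀ = 25.0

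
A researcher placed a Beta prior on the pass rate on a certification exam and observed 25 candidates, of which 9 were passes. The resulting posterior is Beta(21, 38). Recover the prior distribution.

Beta(12, 22)

Beta is conjugate to the binomial likelihood: posterior = Beta(a+s, b+f).
Subtract the data counts: 21−9=12, 38−16=22.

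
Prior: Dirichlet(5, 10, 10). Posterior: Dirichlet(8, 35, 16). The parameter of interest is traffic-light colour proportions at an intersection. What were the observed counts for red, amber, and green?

counts (3, 25, 6)

For a Dirichlet(α) prior with multinomial counts c, the posterior is Dirichlet(α + c) componentwise.
Counts are posterior − prior componentwise: 8−5=3, 35−10=25, 16−10=6.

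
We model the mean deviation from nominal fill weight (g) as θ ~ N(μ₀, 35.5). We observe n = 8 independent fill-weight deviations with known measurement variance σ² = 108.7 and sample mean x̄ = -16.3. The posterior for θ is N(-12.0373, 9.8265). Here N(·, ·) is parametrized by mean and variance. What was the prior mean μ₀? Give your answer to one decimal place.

With known observation variance, the Normal–Normal posterior has precision τ_n = τ₀ + n/σ² and mean μ_n = (τ₀μ₀ + (n/σ²)x̄)/τ_n.
Here τ₀ = 1/35.5 = 0.028169 and τ_data = 8/108.7 = 0.073597, so τ_n = 0.101766.
Rearranging for μ₀: μ₀ = (μ_n·τ_n − τ_data·x̄)/τ₀ = (-12.0373·0.101766 − 0.073597·-16.3) / 0.028169 = -0.025357/0.028169 ≈ -0.9.

μ₀ = -0.9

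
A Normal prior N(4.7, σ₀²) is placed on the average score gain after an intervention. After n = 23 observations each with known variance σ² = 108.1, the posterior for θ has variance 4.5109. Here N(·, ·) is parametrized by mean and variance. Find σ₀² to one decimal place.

σ₀² = 112.1

For the Normal–Normal model with known σ², precisions add: τ_n = τ₀ + n/σ².
So 1/σ₀² = 1/4.5109 − 23/108.1 = 0.221685 − 0.212766 = 0.008919.
Hence σ₀² = 1/0.008919 ≈ 112.1.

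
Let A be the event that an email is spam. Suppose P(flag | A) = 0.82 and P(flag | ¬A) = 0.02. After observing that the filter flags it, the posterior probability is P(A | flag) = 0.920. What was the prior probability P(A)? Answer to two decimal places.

P(A) = 0.22

In odds form, posterior odds = prior odds × likelihood ratio, so prior odds = posterior odds ÷ LR.
Posterior odds = 0.920/(1−0.920) = 11.5000. LR = 0.82/0.02 = 41.0000.
Prior odds = 11.5000/41.0000 = 0.2805, so P(A) = 0.2805/(1+0.2805) ≈ 0.22.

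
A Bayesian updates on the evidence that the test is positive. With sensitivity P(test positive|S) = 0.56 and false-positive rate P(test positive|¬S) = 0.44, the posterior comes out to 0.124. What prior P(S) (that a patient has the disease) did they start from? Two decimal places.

In odds form, posterior odds = prior odds × likelihood ratio, so prior odds = posterior odds ÷ LR.
Posterior odds = 0.124/(1−0.124) = 0.1416. LR = 0.56/0.44 = 1.2727.
Prior odds = 0.1416/1.2727 = 0.1113, so P(S) = 0.1113/(1+0.1113) ≈ 0.10.

P(S) = 0.10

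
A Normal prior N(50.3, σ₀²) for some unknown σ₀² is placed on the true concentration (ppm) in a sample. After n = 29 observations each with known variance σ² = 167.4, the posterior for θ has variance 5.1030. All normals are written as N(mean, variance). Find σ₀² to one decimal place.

σ₀² = 44.0

For the Normal–Normal model with known σ², precisions add: τ_n = τ₀ + n/σ².
So 1/σ₀² = 1/5.1030 − 29/167.4 = 0.195963 − 0.173238 = 0.022725.
Hence σ₀² = 1/0.022725 ≈ 44.0.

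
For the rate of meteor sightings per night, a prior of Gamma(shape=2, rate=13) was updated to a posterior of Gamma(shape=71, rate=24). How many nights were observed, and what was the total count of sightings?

Gamma–Poisson conjugacy: posterior shape = α + Σxᵢ, posterior rate = β + n.
Matching: Σxᵢ = 71 − 2 = 69 and n = 24 − 13 = 11.

n = 11 nights with total 69 sightings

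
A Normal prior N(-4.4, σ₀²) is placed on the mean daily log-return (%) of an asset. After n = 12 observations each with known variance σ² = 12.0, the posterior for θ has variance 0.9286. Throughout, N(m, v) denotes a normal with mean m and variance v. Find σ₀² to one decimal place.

Posterior precision equals prior precision plus data precision: 1/σ_n² = 1/σ₀² + n/σ².
So 1/σ₀² = 1/0.9286 − 12/12.0 = 1.076890 − 1.000000 = 0.076890.
Hence σ₀² = 1/0.076890 ≈ 13.0.

σ₀² = 13.0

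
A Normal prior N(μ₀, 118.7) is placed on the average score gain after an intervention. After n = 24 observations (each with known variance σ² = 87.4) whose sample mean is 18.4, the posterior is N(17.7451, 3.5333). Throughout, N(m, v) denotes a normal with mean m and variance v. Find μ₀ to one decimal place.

With known observation variance, the Normal–Normal posterior has precision τ_n = τ₀ + n/σ² and mean μ_n = (τ₀μ₀ + (n/σ²)x̄)/τ_n.
Here τ₀ = 1/118.7 = 0.008425 and τ_data = 24/87.4 = 0.274600, so τ_n = 0.283025.
Rearranging for μ₀: μ₀ = (μ_n·τ_n − τ_data·x̄)/τ₀ = (17.7451·0.283025 − 0.274600·18.4) / 0.008425 = -0.030333/0.008425 ≈ -3.6.

μ₀ = -3.6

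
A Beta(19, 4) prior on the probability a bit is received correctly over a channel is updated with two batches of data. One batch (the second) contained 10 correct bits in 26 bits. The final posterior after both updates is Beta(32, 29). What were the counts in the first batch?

Sequential conjugate updates are equivalent to a single update on the pooled data, so total successes = posterior α − prior α and total failures = posterior β − prior β.
Total across both batches: 32−19=13 correct bits, 29−4=25 errors.
Subtract the second batch: 13−10=3 correct bits and 25−16=9 errors.

3 correct bits and 9 errors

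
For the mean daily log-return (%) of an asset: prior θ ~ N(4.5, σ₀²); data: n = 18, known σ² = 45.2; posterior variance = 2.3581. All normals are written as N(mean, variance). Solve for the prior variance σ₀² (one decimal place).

σ₀² = 38.7

Posterior precision equals prior precision plus data precision: 1/σ_n² = 1/σ₀² + n/σ².
So 1/σ₀² = 1/2.3581 − 18/45.2 = 0.424070 − 0.398230 = 0.025840.
Hence σ₀² = 1/0.025840 ≈ 38.7.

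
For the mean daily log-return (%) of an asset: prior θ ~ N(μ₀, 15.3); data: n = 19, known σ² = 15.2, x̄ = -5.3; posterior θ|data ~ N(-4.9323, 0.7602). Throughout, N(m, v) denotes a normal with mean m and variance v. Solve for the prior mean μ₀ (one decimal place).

μ₀ = 2.1

The posterior mean is a precision-weighted average: μ_n = (τ₀μ₀ + τ_data·x̄)/(τ₀+τ_data), with τ₀=1/σ₀² and τ_data=n/σ².
Here τ₀ = 1/15.3 = 0.065359 and τ_data = 19/15.2 = 1.250000, so τ_n = 1.315359.
Rearranging for μ₀: μ₀ = (μ_n·τ_n − τ_data·x̄)/τ₀ = (-4.9323·1.315359 − 1.250000·-5.3) / 0.065359 = 0.137255/0.065359 ≈ 2.1.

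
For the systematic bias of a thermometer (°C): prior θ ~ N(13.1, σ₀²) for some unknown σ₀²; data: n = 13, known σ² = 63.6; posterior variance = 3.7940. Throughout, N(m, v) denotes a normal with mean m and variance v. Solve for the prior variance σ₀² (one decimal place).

For the Normal–Normal model with known σ², precisions add: τ_n = τ₀ + n/σ².
So 1/σ₀² = 1/3.7940 − 13/63.6 = 0.263574 − 0.204403 = 0.059171.
Hence σ₀² = 1/0.059171 ≈ 16.9.

σ₀² = 16.9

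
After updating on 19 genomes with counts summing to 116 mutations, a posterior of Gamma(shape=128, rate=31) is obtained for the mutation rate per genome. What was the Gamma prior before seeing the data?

A Gamma(α, β) prior (rate parametrization) on a Poisson rate with n observations summing to S gives posterior Gamma(α+S, β+n).
So α = 128 − 116 = 12 and β = 31 − 19 = 12.

Gamma(shape=12, rate=12)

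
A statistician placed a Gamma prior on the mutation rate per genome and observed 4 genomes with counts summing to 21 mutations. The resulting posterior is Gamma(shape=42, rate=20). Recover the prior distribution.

Gamma–Poisson conjugacy: posterior shape = α + Σxᵢ, posterior rate = β + n.
So α = 42 − 21 = 21 and β = 20 − 4 = 16.

Gamma(shape=21, rate=16)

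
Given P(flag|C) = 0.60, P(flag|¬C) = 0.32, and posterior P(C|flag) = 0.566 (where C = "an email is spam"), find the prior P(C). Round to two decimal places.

P(C) = 0.41

In odds form, posterior odds = prior odds × likelihood ratio, so prior odds = posterior odds ÷ LR.
Posterior odds = 0.566/(1−0.566) = 1.3041. LR = 0.60/0.32 = 1.8750.
Prior odds = 1.3041/1.8750 = 0.6955, so P(C) = 0.6955/(1+0.6955) ≈ 0.41.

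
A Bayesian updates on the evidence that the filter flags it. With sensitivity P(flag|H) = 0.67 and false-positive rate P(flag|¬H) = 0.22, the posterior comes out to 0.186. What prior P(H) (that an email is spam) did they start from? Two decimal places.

P(H) = 0.07

Bayes' rule in odds form gives O(H|E) = O(H)·[P(E|H)/P(E|¬H)], hence O(H) = O(H|E)/LR.
Posterior odds = 0.186/(1−0.186) = 0.2285. LR = 0.67/0.22 = 3.0455.
Prior odds = 0.2285/3.0455 = 0.0750, so P(H) = 0.0750/(1+0.0750) ≈ 0.07.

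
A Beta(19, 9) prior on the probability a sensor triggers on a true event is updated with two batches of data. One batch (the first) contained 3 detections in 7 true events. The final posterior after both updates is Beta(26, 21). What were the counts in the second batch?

4 detections and 8 misses

Because Beta–binomial updating is additive in the counts, the combined data contributed (α_post−α_prior, β_post−β_prior) successes and failures.
Total across both batches: 26−19=7 detections, 21−9=12 misses.
Subtract the first batch: 7−3=4 detections and 12−4=8 misses.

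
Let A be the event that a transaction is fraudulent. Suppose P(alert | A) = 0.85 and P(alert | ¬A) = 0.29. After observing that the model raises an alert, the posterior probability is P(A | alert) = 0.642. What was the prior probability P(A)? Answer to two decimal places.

P(A) = 0.38

Bayes' rule in odds form gives O(A|E) = O(A)·[P(E|A)/P(E|¬A)], hence O(A) = O(A|E)/LR.
Posterior odds = 0.642/(1−0.642) = 1.7933. LR = 0.85/0.29 = 2.9310.
Prior odds = 1.7933/2.9310 = 0.6118, so P(A) = 0.6118/(1+0.6118) ≈ 0.38.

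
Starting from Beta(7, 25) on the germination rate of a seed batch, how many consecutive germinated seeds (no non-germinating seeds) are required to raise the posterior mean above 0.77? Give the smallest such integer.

k = 77

After k germinated seeds and 0 non-germinating seeds the posterior is Beta(7+k, 25), with mean (7+k)/(7+25+k).
Set (7+k)/(32+k) > 0.77 and solve: k > (0.77·32 − 7)/(1 − 0.77) = 76.696.
The smallest integer exceeding 76.696 is 77, and checking k=77: (84)/(109) = 0.7706 > 0.77.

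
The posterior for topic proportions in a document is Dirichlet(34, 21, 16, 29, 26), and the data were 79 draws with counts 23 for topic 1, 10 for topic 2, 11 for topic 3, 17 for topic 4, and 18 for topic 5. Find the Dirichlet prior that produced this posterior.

Dirichlet(11, 11, 5, 12, 8)

For a Dirichlet(α) prior with multinomial counts c, the posterior is Dirichlet(α + c) componentwise.
Subtract each count from the matching posterior parameter: 34−23=11, 21−10=11, 16−11=5, 29−17=12, 26−18=8.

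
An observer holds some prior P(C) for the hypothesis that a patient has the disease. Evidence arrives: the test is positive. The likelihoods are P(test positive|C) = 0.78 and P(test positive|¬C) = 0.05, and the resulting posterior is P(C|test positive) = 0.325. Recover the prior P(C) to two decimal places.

P(C) = 0.03

In odds form, posterior odds = prior odds × likelihood ratio, so prior odds = posterior odds ÷ LR.
Posterior odds = 0.325/(1−0.325) = 0.4815. LR = 0.78/0.05 = 15.6000.
Prior odds = 0.4815/15.6000 = 0.0309, so P(C) = 0.0309/(1+0.0309) ≈ 0.03.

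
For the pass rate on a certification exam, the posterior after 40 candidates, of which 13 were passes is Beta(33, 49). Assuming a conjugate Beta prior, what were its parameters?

A Beta(α, β) prior with s successes and f failures in binomial data gives a Beta(α+s, β+f) posterior.
Subtract the data counts: 33−13=20, 49−27=22.

Beta(20, 22)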